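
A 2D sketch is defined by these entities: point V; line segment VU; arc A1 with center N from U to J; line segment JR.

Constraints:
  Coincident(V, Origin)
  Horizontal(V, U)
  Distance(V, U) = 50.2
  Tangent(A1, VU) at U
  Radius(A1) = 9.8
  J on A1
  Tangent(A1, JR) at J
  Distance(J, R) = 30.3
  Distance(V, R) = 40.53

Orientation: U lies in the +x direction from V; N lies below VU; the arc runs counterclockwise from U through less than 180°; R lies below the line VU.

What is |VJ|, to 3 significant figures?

42.0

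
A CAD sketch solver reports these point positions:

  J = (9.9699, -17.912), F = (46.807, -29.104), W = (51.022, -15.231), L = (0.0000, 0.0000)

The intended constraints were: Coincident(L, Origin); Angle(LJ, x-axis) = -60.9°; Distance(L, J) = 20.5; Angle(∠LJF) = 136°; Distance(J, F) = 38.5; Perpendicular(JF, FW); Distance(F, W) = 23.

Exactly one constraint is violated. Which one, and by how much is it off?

Distance(F, W) = 23 — off by 8.50.

L = (0.00, 0.00) ✓; LJ at -60.90° ✓; |LJ| = 20.50 ✓; ∠LJF = 136.0° ✓; |JF| = 38.50 ✓; ∠(JF, FW) = 90.00° ✓; |FW| = 14.50 ✗.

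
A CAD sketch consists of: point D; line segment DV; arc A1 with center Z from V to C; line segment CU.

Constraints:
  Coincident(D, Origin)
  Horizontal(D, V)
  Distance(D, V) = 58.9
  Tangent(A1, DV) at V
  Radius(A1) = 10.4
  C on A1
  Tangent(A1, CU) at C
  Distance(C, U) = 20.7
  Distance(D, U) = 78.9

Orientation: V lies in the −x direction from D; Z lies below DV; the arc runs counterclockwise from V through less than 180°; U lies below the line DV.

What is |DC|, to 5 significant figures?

69.506

Checks: D = (0.00, 0.00) ✓; |ZC| = 10.40 ✓; ∠(ZC, CU) = 90.00° ✓; |CU| = 20.70 ✓; |DU| = 78.90 ✓.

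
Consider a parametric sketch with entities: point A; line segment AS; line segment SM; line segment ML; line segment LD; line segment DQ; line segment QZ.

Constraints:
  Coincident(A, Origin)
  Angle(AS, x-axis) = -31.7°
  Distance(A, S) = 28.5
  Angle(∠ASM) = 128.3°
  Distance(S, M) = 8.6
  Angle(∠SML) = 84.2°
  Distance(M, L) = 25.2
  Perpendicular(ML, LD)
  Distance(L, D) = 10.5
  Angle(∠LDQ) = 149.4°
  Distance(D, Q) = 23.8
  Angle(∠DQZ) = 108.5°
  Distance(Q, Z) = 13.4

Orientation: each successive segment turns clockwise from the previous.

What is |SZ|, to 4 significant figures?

19.64

A is at the origin; AS runs at -31.7° with length 28.5, so S = (24.25, -14.98). ∠ASM = 128.3° gives SM at -83.40° from the x-axis; with |SM| = 8.6, M = (25.24, -23.52). ∠SML = 84.2° gives ML at -179.2° from the x-axis; with |ML| = 25.2, L = (0.03903, -23.87). The perpendicularity gives LD at right angles to ML, so LD runs at 90.80°; with |LD| = 10.5, D = (-0.1076, -13.37). ∠LDQ = 149.4° gives DQ at 60.20° from the x-axis; with |DQ| = 23.8, Q = (11.72, 7.281). ∠DQZ = 108.5° gives QZ at -11.30° from the x-axis; with |QZ| = 13.4, Z = (24.86, 4.655). Then |SZ| = |Z − S| = 19.64.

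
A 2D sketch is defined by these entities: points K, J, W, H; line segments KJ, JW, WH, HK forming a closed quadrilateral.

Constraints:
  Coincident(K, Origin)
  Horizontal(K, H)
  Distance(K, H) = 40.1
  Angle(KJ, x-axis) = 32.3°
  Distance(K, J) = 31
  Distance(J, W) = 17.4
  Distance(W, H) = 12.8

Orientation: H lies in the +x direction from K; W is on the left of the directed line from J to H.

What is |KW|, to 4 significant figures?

44.87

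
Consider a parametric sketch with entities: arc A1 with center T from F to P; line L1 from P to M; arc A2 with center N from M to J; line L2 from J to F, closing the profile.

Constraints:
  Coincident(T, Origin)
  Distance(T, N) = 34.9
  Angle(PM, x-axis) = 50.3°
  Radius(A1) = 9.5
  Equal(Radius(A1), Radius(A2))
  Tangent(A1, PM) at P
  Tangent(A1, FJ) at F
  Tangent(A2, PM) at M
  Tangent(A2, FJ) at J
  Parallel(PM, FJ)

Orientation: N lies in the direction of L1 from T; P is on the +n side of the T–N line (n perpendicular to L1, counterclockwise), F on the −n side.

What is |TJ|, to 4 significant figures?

36.17

The slot axis is L1's direction at 50.3°, so u = (cos 50.3°, sin 50.3°) = (0.6388, 0.7694) and n = (−sin 50.3°, cos 50.3°) = (-0.7694, 0.6388). T is at the origin and N lies 34.9 along u from T, so N = 34.9·u = (22.29, 26.85). Tangency of A1 to both parallel lines with radius 9.5 puts P and F at T ± 9.5·n: P = (-7.309, 6.068), F = (7.309, -6.068). Equal radii place M and J the same way about N: M = N + 9.5·n = (14.98, 32.92), J = N − 9.5·n = (29.60, 20.78). Then |TJ| = |J − T| = 36.17.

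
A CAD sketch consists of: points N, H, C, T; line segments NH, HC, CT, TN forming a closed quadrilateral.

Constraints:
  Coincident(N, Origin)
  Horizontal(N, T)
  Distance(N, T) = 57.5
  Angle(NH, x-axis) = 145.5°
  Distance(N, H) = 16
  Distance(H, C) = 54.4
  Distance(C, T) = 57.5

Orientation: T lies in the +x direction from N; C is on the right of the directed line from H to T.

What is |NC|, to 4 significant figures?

40.50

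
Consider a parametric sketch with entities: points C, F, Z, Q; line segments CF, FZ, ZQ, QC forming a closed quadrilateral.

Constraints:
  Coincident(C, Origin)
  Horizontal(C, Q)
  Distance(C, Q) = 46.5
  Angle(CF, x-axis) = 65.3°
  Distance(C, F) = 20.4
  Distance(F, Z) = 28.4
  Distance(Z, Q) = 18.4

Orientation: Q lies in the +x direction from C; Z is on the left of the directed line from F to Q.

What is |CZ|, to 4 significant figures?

39.95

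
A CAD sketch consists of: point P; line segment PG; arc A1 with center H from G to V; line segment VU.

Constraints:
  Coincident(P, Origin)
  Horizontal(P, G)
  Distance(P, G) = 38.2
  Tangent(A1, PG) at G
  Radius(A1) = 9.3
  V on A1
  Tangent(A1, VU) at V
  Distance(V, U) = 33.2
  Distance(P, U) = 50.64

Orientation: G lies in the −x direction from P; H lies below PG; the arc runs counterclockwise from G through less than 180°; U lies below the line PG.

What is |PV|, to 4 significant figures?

48.19

Checks: |HV| = 9.300 ✓; ∠(HV, VU) = 90.00° ✓; |VU| = 33.20 ✓; |PU| = 50.64 ✓.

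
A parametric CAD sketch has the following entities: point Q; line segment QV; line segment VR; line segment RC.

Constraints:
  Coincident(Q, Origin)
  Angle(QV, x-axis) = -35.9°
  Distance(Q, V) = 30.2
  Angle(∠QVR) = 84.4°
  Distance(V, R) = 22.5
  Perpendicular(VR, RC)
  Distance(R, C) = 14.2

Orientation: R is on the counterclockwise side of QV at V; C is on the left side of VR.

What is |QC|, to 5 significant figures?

25.174

∠QVR = 84.4°, so VR runs at -35.9° + (180° − 84.4°) = 59.700° from the x-axis; with |VR| = 22.5, R = V + 22.5·(cos 59.700°, sin 59.700°) = (35.815, 1.7180). The perpendicularity gives RC at right angles to VR; with |RC| = 14.2 on the left of VR, C = R + 14.2·(-0.86340, 0.50453) = (23.555, 8.8822). Then |QC| = |C − Q| = 25.174.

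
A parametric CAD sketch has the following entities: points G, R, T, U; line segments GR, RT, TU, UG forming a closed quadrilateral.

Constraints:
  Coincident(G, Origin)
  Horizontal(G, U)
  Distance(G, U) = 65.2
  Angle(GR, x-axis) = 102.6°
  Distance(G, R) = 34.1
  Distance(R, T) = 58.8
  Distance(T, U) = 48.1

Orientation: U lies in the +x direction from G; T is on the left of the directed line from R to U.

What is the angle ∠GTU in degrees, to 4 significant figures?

65.99°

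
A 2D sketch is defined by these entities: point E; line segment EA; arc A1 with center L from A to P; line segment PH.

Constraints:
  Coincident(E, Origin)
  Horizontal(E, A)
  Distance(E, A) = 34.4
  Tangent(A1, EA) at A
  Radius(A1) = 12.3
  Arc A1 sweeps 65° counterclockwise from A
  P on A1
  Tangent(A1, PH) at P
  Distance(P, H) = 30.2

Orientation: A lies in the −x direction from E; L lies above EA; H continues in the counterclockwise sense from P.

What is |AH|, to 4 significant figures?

41.95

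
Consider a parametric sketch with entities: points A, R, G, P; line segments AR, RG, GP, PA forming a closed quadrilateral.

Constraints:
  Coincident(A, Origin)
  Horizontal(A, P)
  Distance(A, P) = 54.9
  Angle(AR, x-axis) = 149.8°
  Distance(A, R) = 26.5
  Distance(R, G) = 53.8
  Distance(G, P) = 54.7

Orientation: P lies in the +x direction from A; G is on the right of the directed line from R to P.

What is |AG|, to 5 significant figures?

31.268

A is at the origin; A and P share the same y with |AP| = 54.9 and P in +x, so P = (54.9, 0). AR runs at 149.8° with |AR| = 26.5, so R = (-22.903, 13.330). G is determined by |RG| = 53.8 and |GP| = 54.7 together: it lies at the intersection of circle(R, 53.8) and circle(P, 54.7). With |RP| = 78.937, the foot of the radical line on RP is 38.850 from R and the perpendicular offset is √(53.8² − 38.850²) = 37.217. Taking the right-of-RP solution: G = (9.1039, -29.913).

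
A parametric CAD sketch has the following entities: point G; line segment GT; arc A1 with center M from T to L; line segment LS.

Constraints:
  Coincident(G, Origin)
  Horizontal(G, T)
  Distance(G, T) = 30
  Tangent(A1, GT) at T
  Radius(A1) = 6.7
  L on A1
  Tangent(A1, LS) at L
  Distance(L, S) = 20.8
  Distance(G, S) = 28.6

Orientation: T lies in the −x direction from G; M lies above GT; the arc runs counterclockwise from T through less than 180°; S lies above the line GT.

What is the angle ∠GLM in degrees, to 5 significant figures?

168.66°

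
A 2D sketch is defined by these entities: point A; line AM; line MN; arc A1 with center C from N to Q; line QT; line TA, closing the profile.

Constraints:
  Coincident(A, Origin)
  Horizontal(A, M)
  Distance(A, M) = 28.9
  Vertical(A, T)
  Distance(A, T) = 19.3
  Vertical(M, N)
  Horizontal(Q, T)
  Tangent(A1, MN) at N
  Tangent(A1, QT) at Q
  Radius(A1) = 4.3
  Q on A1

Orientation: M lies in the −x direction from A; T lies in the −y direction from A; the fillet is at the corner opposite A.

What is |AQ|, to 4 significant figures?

31.27

A is at the origin; A and M share the same y with |AM| = 28.9 and M on the −x side, so M = (-28.90, 0.000). AT is vertical with |AT| = 19.3 and T on the −y side, so T = (0.000, -19.30). The virtual corner opposite A is at (-28.90, -19.30). Tangency of A1 to MN means the radius CN is perpendicular to MN and the tangent condition forces CQ to be normal to QT, with radius 4.3, so the center C sits 4.3 in from both sides at C = (-24.60, -15.00). That places the tangent points at N = (-28.90, -15.00) on MN and Q = (-24.60, -19.30) on QT. Then |AQ| = |Q − A| = 31.27.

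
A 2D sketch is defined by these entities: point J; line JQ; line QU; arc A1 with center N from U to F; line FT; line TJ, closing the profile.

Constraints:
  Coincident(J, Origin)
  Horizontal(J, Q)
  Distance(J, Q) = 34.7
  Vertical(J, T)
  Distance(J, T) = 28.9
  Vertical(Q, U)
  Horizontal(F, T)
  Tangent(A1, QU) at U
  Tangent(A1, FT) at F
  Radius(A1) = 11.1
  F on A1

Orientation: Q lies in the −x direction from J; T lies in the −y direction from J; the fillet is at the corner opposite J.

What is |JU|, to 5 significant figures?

38.999

The virtual corner opposite J is at (-34.700, -28.900). Tangency of A1 to QU means the radius NU is perpendicular to QU and since A1 is tangent to FT there, NF ⟂ FT, with radius 11.1, so the center N sits 11.1 in from both sides at N = (-23.600, -17.800). That places the tangent points at U = (-34.700, -17.800) on QU and F = (-23.600, -28.900) on FT. Then |JU| = |U − J| = 38.999.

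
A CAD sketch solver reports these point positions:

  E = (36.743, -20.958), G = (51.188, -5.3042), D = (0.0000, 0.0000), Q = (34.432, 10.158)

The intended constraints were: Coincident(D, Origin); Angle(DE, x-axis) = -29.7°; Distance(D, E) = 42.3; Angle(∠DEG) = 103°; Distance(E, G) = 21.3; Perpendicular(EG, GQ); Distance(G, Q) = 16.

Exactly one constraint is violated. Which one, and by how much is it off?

Distance(G, Q) = 16 — off by 6.80.

D = (0.00, 0.00) ✓; DE at -29.70° ✓; |DE| = 42.30 ✓; ∠DEG = 103.0° ✓; |EG| = 21.30 ✓; ∠(EG, GQ) = 90.00° ✓; |GQ| = 22.80 ✗.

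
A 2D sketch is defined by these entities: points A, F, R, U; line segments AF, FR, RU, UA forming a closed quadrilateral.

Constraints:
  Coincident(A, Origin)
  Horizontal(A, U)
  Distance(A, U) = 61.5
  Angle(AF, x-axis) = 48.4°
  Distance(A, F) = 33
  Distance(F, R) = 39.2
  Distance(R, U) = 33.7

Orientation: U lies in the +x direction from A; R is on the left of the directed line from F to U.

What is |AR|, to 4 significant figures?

68.86

Checks: |FR| = 39.20 ✓; |RU| = 33.70 ✓.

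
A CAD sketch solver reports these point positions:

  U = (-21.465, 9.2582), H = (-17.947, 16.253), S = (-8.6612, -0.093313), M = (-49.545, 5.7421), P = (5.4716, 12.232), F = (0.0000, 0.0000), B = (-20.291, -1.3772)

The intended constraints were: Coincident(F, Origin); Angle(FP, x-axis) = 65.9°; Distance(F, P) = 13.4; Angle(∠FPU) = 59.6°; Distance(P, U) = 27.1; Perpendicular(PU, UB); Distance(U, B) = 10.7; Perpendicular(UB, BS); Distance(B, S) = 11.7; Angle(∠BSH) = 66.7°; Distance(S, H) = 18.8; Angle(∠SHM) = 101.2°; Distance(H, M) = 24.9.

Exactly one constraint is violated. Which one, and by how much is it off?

Distance(H, M) = 24.9 — off by 8.40.

F = (0.00, 0.00) ✓; FP at 65.90° ✓; |FP| = 13.40 ✓; ∠FPU = 59.60° ✓; |PU| = 27.10 ✓; ∠(PU, UB) = 90.00° ✓; |UB| = 10.70 ✓; ∠(UB, BS) = 90.00° ✓; |BS| = 11.70 ✓; ∠BSH = 66.70° ✓; |SH| = 18.80 ✓; ∠SHM = 101.2° ✓; |HM| = 33.30 ✗.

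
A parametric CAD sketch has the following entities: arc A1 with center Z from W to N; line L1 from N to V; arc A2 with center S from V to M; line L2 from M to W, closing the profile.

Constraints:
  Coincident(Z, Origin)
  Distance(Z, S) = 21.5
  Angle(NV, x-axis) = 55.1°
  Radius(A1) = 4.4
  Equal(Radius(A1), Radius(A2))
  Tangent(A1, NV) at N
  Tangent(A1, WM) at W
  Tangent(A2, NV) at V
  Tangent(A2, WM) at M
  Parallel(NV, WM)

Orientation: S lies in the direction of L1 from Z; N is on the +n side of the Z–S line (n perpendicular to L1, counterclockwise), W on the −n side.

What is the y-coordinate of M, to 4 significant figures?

15.12

Tangency of A1 to both parallel lines with radius 4.4 puts N and W at Z ± 4.4·n: N = (-3.609, 2.517), W = (3.609, -2.517). Equal radii place V and M the same way about S: V = S + 4.4·n = (8.692, 20.15), M = S − 4.4·n = (15.91, 15.12). So M.y = 15.12.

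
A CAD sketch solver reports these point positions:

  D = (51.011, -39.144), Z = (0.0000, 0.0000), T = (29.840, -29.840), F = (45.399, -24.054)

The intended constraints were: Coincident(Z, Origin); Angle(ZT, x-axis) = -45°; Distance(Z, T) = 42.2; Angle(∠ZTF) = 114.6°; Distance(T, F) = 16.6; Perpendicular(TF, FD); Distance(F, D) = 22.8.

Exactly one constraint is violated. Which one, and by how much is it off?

Distance(F, D) = 22.8 — off by 6.70.

Z = (0.00, 0.00) ✓; ZT at -45.00° ✓; |ZT| = 42.20 ✓; ∠ZTF = 114.6° ✓; |TF| = 16.60 ✓; ∠(TF, FD) = 90.00° ✓; |FD| = 16.10 ✗.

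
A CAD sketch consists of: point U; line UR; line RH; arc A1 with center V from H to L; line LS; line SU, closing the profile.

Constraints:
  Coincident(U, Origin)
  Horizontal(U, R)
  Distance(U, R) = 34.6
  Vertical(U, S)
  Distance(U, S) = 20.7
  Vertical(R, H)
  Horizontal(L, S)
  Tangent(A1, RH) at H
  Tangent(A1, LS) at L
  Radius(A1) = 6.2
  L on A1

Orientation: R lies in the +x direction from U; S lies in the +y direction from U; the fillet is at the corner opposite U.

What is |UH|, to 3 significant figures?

37.5

The virtual corner opposite U is at (34.6, 20.7). Tangency of A1 to RH means the radius VH is perpendicular to RH and the tangent condition forces VL to be normal to LS, with radius 6.2, so the center V sits 6.2 in from both sides at V = (28.4, 14.5). That places the tangent points at H = (34.6, 14.5) on RH and L = (28.4, 20.7) on LS. Then |UH| = |H − U| = 37.5.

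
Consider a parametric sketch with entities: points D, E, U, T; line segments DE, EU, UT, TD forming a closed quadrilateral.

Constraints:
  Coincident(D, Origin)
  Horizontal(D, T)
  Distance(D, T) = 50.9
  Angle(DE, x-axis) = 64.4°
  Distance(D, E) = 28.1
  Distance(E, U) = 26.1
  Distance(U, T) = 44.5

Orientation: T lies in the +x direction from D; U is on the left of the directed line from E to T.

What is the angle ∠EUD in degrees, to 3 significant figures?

14.6°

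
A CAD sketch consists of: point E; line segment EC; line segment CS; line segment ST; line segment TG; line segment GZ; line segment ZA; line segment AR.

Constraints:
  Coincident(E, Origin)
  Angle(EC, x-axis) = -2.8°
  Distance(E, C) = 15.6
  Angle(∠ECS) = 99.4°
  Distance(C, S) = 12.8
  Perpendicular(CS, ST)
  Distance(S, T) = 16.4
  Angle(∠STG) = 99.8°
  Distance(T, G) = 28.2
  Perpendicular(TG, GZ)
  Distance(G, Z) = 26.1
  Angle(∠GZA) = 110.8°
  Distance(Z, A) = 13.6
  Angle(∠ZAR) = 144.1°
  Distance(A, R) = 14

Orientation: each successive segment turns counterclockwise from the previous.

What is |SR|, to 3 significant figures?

12.1

E is at the origin; EC runs at -2.8° with length 15.6, so C = (15.6, -0.762). ∠ECS = 99.4° gives CS at 77.8° from the x-axis; with |CS| = 12.8, S = (18.3, 11.7). The perpendicularity gives ST at right angles to CS, so ST runs at 168°; with |ST| = 16.4, T = (2.26, 15.2). ∠STG = 99.8° gives TG at -112° from the x-axis; with |TG| = 28.2, G = (-8.31, -10.9). TG is perpendicular to GZ, so GZ runs at -22.0°; with |GZ| = 26.1, Z = (15.9, -20.7). ∠GZA = 110.8° gives ZA at 47.2° from the x-axis; with |ZA| = 13.6, A = (25.1, -10.7). ∠ZAR = 144.1° gives AR at 83.1° from the x-axis; with |AR| = 14.0, R = (26.8, 3.17). Then |SR| = |R − S| = 12.1.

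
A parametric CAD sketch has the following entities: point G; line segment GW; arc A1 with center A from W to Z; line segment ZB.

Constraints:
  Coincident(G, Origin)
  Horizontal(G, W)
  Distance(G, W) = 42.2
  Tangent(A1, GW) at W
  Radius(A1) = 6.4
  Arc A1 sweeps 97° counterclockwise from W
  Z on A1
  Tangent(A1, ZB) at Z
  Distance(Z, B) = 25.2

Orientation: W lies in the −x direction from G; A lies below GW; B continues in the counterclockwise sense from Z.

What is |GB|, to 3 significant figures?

55.7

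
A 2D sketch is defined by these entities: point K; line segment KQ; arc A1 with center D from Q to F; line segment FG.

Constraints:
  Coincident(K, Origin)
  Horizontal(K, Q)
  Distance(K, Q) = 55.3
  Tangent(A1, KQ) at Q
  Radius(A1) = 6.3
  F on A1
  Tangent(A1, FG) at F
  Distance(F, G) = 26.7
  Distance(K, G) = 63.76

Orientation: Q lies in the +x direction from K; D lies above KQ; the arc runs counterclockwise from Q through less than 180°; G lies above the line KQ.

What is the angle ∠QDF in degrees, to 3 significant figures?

106°

Checks: |DF| = 6.300 ✓; ∠(DF, FG) = 90.00° ✓; |FG| = 26.70 ✓; |KG| = 63.76 ✓.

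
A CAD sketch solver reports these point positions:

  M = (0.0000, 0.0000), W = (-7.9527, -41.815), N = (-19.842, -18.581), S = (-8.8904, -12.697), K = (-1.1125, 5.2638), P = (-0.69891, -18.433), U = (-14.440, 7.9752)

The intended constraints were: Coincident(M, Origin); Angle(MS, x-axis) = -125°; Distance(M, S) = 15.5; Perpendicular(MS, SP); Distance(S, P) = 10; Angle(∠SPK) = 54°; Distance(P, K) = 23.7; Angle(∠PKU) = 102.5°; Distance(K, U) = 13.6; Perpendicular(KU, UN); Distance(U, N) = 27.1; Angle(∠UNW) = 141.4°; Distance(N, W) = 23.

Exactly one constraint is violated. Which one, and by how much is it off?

Distance(N, W) = 23 — off by 3.10.

M = (0.00, 0.00) ✓; MS at -125.0° ✓; |MS| = 15.50 ✓; ∠(MS, SP) = 90.00° ✓; |SP| = 10.00 ✓; ∠SPK = 54.00° ✓; |PK| = 23.70 ✓; ∠PKU = 102.5° ✓; |KU| = 13.60 ✓; ∠(KU, UN) = 90.00° ✓; |UN| = 27.10 ✓; ∠UNW = 141.4° ✓; |NW| = 26.10 ✗.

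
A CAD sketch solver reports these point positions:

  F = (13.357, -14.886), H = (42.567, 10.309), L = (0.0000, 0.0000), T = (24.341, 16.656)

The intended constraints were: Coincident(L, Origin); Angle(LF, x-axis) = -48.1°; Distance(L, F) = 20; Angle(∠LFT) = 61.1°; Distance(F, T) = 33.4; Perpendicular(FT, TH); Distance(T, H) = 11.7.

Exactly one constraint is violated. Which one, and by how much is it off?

Distance(T, H) = 11.7 — off by 7.60.

L = (0.00, 0.00) ✓; LF at -48.10° ✓; |LF| = 20.00 ✓; ∠LFT = 61.10° ✓; |FT| = 33.40 ✓; ∠(FT, TH) = 90.00° ✓; |TH| = 19.30 ✗.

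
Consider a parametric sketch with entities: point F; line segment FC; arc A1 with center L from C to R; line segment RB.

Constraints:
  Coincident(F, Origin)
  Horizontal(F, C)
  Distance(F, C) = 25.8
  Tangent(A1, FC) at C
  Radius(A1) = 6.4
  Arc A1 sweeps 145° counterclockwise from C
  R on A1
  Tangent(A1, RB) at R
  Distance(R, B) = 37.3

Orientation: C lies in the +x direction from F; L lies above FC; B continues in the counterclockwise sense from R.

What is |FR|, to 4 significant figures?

31.69

The tangent condition forces LC to be normal to FC, so L = C + (0, 6.4) = (25.80, 6.400). On A1, C sits at bearing -90° from L; a 145° counterclockwise sweep puts R at bearing 55°, so R = L + 6.4·(cos 55°, sin 55°) = (29.47, 11.64). Then |FR| = |R − F| = 31.69.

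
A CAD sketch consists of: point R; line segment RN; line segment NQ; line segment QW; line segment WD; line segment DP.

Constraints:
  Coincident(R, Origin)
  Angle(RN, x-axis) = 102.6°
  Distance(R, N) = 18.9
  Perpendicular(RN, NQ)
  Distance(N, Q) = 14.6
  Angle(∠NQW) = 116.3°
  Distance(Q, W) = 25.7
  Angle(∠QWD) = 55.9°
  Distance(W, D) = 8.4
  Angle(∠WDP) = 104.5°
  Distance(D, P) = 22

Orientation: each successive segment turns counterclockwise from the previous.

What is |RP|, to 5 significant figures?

24.151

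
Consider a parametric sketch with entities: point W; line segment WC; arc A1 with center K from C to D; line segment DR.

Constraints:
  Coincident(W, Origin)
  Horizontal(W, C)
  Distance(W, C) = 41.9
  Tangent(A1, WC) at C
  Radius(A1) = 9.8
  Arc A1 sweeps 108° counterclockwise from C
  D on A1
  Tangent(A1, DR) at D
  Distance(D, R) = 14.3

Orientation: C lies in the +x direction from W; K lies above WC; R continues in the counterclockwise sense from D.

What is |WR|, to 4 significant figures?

53.75

On A1, C sits at bearing -90° from K; a 108° counterclockwise sweep puts D at bearing 18°, so D = K + 9.8·(cos 18°, sin 18°) = (51.22, 12.83). The tangent condition forces KD to be normal to DR, so DR runs along (−sin 18°, cos 18°); with |DR| = 14.3, R = (46.80, 26.43). Then |WR| = |R − W| = 53.75.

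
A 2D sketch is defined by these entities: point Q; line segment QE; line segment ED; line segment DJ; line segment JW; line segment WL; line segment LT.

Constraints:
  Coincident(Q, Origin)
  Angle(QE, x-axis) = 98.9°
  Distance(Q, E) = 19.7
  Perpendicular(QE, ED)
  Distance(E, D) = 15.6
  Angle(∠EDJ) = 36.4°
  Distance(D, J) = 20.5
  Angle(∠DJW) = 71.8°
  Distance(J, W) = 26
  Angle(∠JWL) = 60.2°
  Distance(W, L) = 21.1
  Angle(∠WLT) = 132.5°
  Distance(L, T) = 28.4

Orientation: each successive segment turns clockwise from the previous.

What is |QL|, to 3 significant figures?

30.3

Q is at the origin; QE runs at 98.9° with length 19.7, so E = (-3.05, 19.5). QE is perpendicular to ED, so ED runs at 8.90°; with |ED| = 15.6, D = (12.4, 21.9). ∠EDJ = 36.4° gives DJ at -135° from the x-axis; with |DJ| = 20.5, J = (-2.06, 7.30). ∠DJW = 71.8° gives JW at 117° from the x-axis; with |JW| = 26.0, W = (-13.9, 30.5). ∠JWL = 60.2° gives WL at -2.70° from the x-axis; with |WL| = 21.1, L = (7.18, 29.5). Then |QL| = |L − Q| = 30.3.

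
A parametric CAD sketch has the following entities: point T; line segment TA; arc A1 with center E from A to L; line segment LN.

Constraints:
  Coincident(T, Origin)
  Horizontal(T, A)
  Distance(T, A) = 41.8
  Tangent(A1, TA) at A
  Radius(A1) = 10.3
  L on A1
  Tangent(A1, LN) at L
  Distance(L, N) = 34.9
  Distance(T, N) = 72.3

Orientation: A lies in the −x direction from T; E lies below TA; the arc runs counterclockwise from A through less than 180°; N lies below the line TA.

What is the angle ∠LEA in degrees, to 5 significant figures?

79.421°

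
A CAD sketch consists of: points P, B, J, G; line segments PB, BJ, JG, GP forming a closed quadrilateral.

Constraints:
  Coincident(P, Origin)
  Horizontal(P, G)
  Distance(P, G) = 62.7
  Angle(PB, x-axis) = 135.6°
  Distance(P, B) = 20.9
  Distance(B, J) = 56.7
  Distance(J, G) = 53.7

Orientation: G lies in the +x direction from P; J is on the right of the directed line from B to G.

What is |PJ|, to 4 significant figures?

36.21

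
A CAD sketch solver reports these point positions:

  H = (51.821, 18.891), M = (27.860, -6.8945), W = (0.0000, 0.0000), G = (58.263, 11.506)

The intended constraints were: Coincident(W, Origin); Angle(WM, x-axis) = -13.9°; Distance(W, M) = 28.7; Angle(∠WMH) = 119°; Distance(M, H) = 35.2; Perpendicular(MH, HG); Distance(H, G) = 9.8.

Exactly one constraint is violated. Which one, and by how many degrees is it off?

Perpendicular(MH, HG) — off by 6.00°.

W = (0.00, 0.00) ✓; WM at -13.90° ✓; |WM| = 28.70 ✓; ∠WMH = 119.0° ✓; |MH| = 35.20 ✓; ∠(MH, HG) = 96.00° ✗; |HG| = 9.800 ✓.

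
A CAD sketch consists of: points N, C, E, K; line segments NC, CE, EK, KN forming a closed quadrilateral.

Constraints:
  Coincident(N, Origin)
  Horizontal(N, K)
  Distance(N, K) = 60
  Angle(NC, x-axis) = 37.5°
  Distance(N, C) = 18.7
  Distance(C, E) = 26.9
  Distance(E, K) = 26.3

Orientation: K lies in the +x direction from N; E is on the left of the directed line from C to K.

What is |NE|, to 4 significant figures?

44.71

Checks: |CE| = 26.90 ✓; |EK| = 26.30 ✓.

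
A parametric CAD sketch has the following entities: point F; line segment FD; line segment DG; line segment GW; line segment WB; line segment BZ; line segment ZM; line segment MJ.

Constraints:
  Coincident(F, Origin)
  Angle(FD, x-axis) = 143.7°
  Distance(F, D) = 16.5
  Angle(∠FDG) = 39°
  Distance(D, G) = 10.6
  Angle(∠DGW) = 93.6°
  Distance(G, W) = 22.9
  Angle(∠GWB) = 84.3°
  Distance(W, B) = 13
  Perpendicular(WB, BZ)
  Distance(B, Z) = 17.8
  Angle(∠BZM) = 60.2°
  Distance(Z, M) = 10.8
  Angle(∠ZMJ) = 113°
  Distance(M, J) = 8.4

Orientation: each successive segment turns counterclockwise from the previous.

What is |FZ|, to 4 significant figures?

14.35

F is at the origin; FD runs at 143.7° with length 16.5, so D = (-13.30, 9.768). ∠FDG = 39.0° gives DG at -75.30° from the x-axis; with |DG| = 10.6, G = (-10.61, -0.4848). ∠DGW = 93.6° gives GW at 11.10° from the x-axis; with |GW| = 22.9, W = (11.86, 3.924). ∠GWB = 84.3° gives WB at 106.8° from the x-axis; with |WB| = 13.0, B = (8.106, 16.37). The perpendicularity gives BZ at right angles to WB, so BZ runs at -163.2°; with |BZ| = 17.8, Z = (-8.934, 11.22). Then |FZ| = |Z − F| = 14.35.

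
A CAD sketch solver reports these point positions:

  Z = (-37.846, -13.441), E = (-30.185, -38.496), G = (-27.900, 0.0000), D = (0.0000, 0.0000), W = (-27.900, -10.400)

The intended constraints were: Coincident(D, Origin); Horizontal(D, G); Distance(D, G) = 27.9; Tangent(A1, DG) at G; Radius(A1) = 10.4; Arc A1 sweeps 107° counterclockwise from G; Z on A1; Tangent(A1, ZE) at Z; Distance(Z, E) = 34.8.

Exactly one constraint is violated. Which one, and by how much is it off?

Distance(Z, E) = 34.8 — off by 8.60.

D = (0.00, 0.00) ✓; D.y = 0.00, G.y = 0.00 ✓; |DG| = 27.90 ✓; ∠(WG, GD) = 90.00° ✓; |WG| = 10.40 ✓; bearing(W→Z) − bearing(W→G) = 107.0° ✓; |WZ| = 10.40 ✓; ∠(WZ, ZE) = 90.00° ✓; |ZE| = 26.20 ✗.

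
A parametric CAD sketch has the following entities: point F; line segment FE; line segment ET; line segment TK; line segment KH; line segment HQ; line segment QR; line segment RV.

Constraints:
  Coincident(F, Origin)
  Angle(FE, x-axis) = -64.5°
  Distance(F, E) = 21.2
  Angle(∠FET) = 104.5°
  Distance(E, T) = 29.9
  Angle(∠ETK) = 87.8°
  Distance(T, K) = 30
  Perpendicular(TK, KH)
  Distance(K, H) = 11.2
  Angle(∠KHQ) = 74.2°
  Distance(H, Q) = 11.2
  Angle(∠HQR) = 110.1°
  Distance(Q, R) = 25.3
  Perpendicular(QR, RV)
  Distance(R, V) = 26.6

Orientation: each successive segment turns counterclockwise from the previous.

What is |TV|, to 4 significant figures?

47.82

∠HQR = 110.1° gives QR at 8.900° from the x-axis; with |QR| = 25.3, R = (51.15, 7.339). QR ⟂ RV, so RV runs at 98.90°; with |RV| = 26.6, V = (47.03, 33.62). Then |TV| = |V − T| = 47.82.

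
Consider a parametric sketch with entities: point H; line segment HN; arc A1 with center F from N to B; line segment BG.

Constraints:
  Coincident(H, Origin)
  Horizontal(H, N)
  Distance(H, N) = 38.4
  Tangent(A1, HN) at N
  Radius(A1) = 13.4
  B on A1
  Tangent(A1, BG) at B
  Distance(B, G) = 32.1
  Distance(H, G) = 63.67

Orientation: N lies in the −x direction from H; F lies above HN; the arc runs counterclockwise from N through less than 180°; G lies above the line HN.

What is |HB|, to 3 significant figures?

33.1

H is at the origin; H and N share the same y with |HN| = 38.4 and N on the −x side, so N = (-38.4, 0.00). Tangency of A1 to HN means the radius FN is perpendicular to HN, so F = N + (0, 13.4) = (-38.4, 13.4). Since FB ⟂ BG (tangency), |FG| = √(13.4² + 32.1²) = 34.8 regardless of where B sits on A1. So G lies on both circle(H, 63.67) and circle(F, 34.8); the above-HN intersection is G = (-41.8, 48.0). B is the foot of the tangent from G: B = (-26.6, 19.8).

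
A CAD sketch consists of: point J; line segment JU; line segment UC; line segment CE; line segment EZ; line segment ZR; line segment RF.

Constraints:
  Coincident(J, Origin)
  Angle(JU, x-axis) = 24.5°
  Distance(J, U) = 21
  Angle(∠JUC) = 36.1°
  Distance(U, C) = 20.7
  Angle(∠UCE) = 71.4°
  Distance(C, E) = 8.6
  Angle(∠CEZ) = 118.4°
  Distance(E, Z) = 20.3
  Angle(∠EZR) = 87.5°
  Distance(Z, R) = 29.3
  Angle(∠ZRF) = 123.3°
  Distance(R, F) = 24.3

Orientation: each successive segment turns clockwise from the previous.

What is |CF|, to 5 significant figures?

34.223

J is at the origin; JU runs at 24.5° with length 21.0, so U = (19.109, 8.7086). ∠JUC = 36.1° gives UC at -119.40° from the x-axis; with |UC| = 20.7, C = (8.9475, -9.3256). ∠UCE = 71.4° gives CE at 132.00° from the x-axis; with |CE| = 8.6, E = (3.1930, -2.9345). ∠CEZ = 118.4° gives EZ at 70.400° from the x-axis; with |EZ| = 20.3, Z = (10.003, 16.189). ∠EZR = 87.5° gives ZR at -22.100° from the x-axis; with |ZR| = 29.3, R = (37.150, 5.1659). ∠ZRF = 123.3° gives RF at -78.800° from the x-axis; with |RF| = 24.3, F = (41.870, -18.671). Then |CF| = |F − C| = 34.223.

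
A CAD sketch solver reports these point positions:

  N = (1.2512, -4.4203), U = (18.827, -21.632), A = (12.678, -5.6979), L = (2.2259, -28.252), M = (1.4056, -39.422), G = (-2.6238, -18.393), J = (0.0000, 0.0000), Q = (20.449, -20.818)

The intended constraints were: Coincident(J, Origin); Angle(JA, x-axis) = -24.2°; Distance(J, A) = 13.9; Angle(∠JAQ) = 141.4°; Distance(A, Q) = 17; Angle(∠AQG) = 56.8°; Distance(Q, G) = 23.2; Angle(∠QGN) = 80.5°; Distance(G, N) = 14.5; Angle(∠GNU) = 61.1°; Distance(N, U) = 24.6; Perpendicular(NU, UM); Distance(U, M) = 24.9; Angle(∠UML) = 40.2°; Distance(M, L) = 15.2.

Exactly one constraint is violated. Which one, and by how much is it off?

Distance(M, L) = 15.2 — off by 4.00.

J = (0.00, 0.00) ✓; JA at -24.20° ✓; |JA| = 13.90 ✓; ∠JAQ = 141.4° ✓; |AQ| = 17.00 ✓; ∠AQG = 56.80° ✓; |QG| = 23.20 ✓; ∠QGN = 80.50° ✓; |GN| = 14.50 ✓; ∠GNU = 61.10° ✓; |NU| = 24.60 ✓; ∠(NU, UM) = 90.00° ✓; |UM| = 24.90 ✓; ∠UML = 40.20° ✓; |ML| = 11.20 ✗.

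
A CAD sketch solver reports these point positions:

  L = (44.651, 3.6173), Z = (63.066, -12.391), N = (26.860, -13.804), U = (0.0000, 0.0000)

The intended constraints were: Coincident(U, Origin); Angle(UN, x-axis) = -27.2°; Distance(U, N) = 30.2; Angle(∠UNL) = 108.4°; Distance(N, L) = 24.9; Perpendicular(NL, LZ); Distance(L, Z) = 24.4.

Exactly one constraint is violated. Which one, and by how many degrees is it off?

Perpendicular(NL, LZ) — off by 4.60°.

U = (0.00, 0.00) ✓; UN at -27.20° ✓; |UN| = 30.20 ✓; ∠UNL = 108.4° ✓; |NL| = 24.90 ✓; ∠(NL, LZ) = 85.40° ✗; |LZ| = 24.40 ✓.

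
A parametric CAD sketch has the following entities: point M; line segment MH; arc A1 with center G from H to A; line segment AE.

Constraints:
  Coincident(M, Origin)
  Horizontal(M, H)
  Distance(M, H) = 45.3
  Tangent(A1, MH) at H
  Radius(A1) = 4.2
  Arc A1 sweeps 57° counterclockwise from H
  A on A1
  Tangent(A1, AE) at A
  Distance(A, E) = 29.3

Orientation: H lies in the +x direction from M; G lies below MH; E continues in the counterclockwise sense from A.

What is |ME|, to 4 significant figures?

36.99

On A1, H sits at bearing 90° from G; a 57° counterclockwise sweep puts A at bearing 147°, so A = G + 4.2·(cos 147°, sin 147°) = (41.78, -1.913). Since A1 is tangent to AE there, GA ⟂ AE, so AE runs along (−sin 147°, cos 147°); with |AE| = 29.3, E = (25.82, -26.49). Then |ME| = |E − M| = 36.99.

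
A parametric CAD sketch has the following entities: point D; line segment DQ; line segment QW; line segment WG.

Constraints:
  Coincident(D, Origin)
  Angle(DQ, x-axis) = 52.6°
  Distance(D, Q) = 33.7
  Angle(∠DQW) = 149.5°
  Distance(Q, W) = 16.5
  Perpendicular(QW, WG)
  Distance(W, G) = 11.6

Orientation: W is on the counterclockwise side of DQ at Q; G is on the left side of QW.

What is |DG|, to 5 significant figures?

45.868

D is at the origin; DQ runs at 52.6° with length 33.7, so Q = 33.7·(cos 52.6°, sin 52.6°) = (20.469, 26.772). ∠DQW = 149.5°, so QW runs at 52.6° + (180° − 149.5°) = 83.100° from the x-axis; with |QW| = 16.5, W = Q + 16.5·(cos 83.100°, sin 83.100°) = (22.451, 43.152). QW ⟂ WG; with |WG| = 11.6 on the left of QW, G = W + 11.6·(-0.99276, 0.12014) = (10.935, 44.546). Then |DG| = |G − D| = 45.868.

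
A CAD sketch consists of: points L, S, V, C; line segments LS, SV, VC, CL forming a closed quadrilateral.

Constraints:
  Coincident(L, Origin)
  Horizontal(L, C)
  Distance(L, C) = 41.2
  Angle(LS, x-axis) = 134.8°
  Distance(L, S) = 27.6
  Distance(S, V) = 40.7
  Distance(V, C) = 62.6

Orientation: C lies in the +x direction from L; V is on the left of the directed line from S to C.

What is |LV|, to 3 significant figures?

51.9

L is at the origin; LC is horizontal with |LC| = 41.2 and C in +x, so C = (41.2, 0). LS runs at 134.8° with |LS| = 27.6, so S = (-19.4, 19.6). V is determined by |SV| = 40.7 and |VC| = 62.6 together: it lies at the intersection of circle(S, 40.7) and circle(C, 62.6). With |SC| = 63.7, the foot of the radical line on SC is 14.1 from S and the perpendicular offset is √(40.7² − 14.1²) = 38.2. Taking the left-of-SC solution: V = (5.72, 51.6).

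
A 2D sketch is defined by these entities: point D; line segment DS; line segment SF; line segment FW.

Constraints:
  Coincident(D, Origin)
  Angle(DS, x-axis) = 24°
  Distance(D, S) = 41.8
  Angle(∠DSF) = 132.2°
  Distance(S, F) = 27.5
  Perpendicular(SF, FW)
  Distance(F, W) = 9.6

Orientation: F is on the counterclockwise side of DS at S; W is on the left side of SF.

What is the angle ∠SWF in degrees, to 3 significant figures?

70.8°

D is at the origin; DS runs at 24.0° with length 41.8, so S = 41.8·(cos 24.0°, sin 24.0°) = (38.2, 17.0). ∠DSF = 132.2°, so SF runs at 24.0° + (180° − 132.2°) = 71.8° from the x-axis; with |SF| = 27.5, F = S + 27.5·(cos 71.8°, sin 71.8°) = (46.8, 43.1). SF ⟂ FW; with |FW| = 9.6 on the left of SF, W = F + 9.6·(-0.950, 0.312) = (37.7, 46.1). Then cos ∠SWF = WS·WF / (|WS||WF|), giving 70.8°.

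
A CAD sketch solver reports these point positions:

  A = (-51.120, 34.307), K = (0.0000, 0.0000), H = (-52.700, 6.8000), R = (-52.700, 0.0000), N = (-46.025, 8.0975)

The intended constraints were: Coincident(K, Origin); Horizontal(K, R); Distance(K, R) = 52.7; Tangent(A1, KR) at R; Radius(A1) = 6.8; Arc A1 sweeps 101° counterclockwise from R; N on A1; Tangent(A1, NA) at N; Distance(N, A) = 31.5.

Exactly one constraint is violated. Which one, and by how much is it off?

Distance(N, A) = 31.5 — off by 4.80.

K = (0.00, 0.00) ✓; K.y = 0.00, R.y = 0.00 ✓; |KR| = 52.70 ✓; ∠(HR, RK) = 90.00° ✓; |HR| = 6.800 ✓; bearing(H→N) − bearing(H→R) = 101.0° ✓; |HN| = 6.800 ✓; ∠(HN, NA) = 90.00° ✓; |NA| = 26.70 ✗.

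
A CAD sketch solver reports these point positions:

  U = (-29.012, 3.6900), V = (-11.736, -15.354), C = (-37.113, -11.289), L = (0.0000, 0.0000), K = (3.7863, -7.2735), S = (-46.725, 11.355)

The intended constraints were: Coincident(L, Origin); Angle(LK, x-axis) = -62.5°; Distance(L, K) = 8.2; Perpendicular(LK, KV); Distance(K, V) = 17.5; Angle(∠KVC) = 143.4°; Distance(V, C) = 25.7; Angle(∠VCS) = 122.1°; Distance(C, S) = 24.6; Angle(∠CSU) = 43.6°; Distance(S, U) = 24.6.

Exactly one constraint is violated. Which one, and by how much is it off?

Distance(S, U) = 24.6 — off by 5.30.

L = (0.00, 0.00) ✓; LK at -62.50° ✓; |LK| = 8.200 ✓; ∠(LK, KV) = 90.00° ✓; |KV| = 17.50 ✓; ∠KVC = 143.4° ✓; |VC| = 25.70 ✓; ∠VCS = 122.1° ✓; |CS| = 24.60 ✓; ∠CSU = 43.60° ✓; |SU| = 19.30 ✗.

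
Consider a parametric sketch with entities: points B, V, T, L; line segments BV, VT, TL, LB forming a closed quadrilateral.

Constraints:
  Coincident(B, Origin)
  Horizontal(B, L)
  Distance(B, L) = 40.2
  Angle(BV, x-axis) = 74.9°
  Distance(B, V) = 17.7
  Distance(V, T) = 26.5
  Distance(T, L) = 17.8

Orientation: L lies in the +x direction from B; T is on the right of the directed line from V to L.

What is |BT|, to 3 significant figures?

22.7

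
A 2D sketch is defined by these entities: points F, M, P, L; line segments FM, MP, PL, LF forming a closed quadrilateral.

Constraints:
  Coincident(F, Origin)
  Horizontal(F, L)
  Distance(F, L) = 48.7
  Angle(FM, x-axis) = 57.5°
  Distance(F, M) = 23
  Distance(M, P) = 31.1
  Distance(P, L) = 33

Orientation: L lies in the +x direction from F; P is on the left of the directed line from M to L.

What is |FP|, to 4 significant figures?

51.85

Checks: |MP| = 31.10 ✓; |PL| = 33.00 ✓.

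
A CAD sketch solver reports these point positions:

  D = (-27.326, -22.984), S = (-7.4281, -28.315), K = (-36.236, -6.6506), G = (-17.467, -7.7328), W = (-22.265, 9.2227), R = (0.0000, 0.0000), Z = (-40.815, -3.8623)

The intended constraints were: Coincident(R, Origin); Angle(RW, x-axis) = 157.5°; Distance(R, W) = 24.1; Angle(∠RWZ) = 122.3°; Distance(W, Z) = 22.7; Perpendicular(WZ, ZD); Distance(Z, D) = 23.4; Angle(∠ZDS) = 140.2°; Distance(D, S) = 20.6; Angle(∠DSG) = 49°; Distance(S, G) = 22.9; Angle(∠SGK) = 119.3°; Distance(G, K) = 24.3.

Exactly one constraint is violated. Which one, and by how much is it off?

Distance(G, K) = 24.3 — off by 5.50.

R = (0.00, 0.00) ✓; RW at 157.5° ✓; |RW| = 24.10 ✓; ∠RWZ = 122.3° ✓; |WZ| = 22.70 ✓; ∠(WZ, ZD) = 90.00° ✓; |ZD| = 23.40 ✓; ∠ZDS = 140.2° ✓; |DS| = 20.60 ✓; ∠DSG = 49.00° ✓; |SG| = 22.90 ✓; ∠SGK = 119.3° ✓; |GK| = 18.80 ✗.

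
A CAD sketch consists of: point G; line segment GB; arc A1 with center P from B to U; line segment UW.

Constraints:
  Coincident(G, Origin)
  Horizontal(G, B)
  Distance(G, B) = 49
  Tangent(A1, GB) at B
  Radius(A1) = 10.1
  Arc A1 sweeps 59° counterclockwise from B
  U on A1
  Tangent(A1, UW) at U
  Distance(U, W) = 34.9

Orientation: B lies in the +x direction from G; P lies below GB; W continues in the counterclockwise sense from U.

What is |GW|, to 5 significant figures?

41.380

On A1, B sits at bearing 90° from P; a 59° counterclockwise sweep puts U at bearing 149°, so U = P + 10.1·(cos 149°, sin 149°) = (40.343, -4.8981). The tangent condition forces PU to be normal to UW, so UW runs along (−sin 149°, cos 149°); with |UW| = 34.9, W = (22.368, -34.813). Then |GW| = |W − G| = 41.380.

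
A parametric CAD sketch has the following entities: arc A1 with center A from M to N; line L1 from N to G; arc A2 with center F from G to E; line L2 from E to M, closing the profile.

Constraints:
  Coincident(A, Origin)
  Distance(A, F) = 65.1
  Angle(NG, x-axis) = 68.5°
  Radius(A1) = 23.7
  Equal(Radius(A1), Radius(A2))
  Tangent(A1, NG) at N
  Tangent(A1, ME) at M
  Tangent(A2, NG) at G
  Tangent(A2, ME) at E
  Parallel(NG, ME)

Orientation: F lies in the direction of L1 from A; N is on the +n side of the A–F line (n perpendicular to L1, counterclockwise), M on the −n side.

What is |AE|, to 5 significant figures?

69.280

The slot axis is L1's direction at 68.5°, so u = (cos 68.5°, sin 68.5°) = (0.36650, 0.93042) and n = (−sin 68.5°, cos 68.5°) = (-0.93042, 0.36650). A is at the origin and F lies 65.1 along u from A, so F = 65.1·u = (23.859, 60.570). Tangency of A1 to both parallel lines with radius 23.7 puts N and M at A ± 23.7·n: N = (-22.051, 8.6861), M = (22.051, -8.6861). Equal radii place G and E the same way about F: G = F + 23.7·n = (1.8083, 69.256), E = F − 23.7·n = (45.910, 51.884). Then |AE| = |E − A| = 69.280.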